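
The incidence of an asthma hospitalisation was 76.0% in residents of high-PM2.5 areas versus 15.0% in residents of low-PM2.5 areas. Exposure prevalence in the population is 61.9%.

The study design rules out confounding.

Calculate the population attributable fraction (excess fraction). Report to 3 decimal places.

PAF ≈ 0.716

p₁ = 0.76, p₀ = 0.15.
Overall risk P(Y=1) = π·p₁ + (1−π)·p₀ = 0.619×0.76 + 0.381×0.15 = 0.52759.
Under exogeneity, PAF = [P(Y=1) − p₀] / P(Y=1).
PAF = (0.52759 − 0.15) / 0.52759 ≈ 0.7157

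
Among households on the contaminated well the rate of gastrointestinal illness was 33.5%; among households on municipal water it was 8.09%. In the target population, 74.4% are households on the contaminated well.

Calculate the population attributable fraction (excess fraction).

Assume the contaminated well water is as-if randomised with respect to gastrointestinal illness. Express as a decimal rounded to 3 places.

p₁ = 0.335, p₀ = 0.0809.
Overall risk P(Y=1) = π·p₁ + (1−π)·p₀ = 0.744×0.335 + 0.256×0.0809 = 0.26995.
Under exogeneity, PAF = [P(Y=1) − p₀] / P(Y=1).
PAF = (0.26995 − 0.0809) / 0.26995 ≈ 0.7003

PAF ≈ 0.700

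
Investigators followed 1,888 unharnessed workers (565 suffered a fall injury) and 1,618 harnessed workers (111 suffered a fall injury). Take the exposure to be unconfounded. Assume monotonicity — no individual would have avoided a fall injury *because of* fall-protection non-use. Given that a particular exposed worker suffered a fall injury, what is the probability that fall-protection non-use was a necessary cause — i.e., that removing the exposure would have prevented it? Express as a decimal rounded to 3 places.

PN ≈ 0.771

p₁ = P(outcome | exposed) = 565/1888 = 0.29926
p₀ = P(outcome | unexposed) = 111/1618 = 0.068603
Under exogeneity and monotonicity, PN = (p₁ − p₀) / p₁.
PN = (0.29926 − 0.068603) / 0.29926 = 0.23066 / 0.29926 ≈ 0.7708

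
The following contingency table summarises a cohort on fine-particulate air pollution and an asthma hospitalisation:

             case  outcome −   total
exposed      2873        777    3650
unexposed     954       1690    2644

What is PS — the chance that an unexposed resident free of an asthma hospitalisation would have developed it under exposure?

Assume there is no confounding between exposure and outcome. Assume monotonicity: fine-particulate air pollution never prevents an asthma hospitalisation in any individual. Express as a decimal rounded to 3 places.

PS ≈ 0.667

p₁ = P(outcome | exposed) = 2873/3650 = 0.78712
p₀ = P(outcome | unexposed) = 954/2644 = 0.36082
Under exogeneity and monotonicity, PS = (p₁ − p₀) / (1 − p₀).
PS = (0.78712 − 0.36082) / (1 − 0.36082) = 0.42631 / 0.63918 ≈ 0.6670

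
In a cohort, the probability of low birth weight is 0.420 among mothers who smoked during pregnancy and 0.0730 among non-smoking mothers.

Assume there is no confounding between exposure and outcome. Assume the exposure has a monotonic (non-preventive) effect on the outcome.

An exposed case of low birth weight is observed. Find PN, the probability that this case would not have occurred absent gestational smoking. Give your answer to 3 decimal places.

PN ≈ 0.826

Let p₁ = 0.42, p₀ = 0.073.
Under exogeneity and monotonicity, PN = (p₁ − p₀) / p₁.
PN = (0.42 − 0.073) / 0.42 = 0.347 / 0.42 ≈ 0.8262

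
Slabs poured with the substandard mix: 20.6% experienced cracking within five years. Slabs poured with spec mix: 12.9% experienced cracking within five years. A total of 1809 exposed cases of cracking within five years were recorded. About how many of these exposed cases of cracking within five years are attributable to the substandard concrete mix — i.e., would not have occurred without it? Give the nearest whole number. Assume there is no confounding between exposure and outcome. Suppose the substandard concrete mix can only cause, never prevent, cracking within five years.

p₁ = 0.206, p₀ = 0.129.
PN = (p₁ − p₀)/p₁ = (0.206 − 0.129) / 0.206 ≈ 0.37379.
Attributable cases ≈ PN × (exposed cases) = 0.37379 × 1809 ≈ 676.18.

about 676 cases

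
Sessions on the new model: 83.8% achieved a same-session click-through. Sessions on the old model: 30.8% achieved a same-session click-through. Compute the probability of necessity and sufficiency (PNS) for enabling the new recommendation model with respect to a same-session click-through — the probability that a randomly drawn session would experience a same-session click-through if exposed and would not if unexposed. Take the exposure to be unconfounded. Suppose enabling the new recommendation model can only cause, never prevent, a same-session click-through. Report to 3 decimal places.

p₁ = 0.838, p₀ = 0.308.
Under exogeneity and monotonicity, PNS = p₁ − p₀.
PNS = 0.838 − 0.308 = 0.53

PNS ≈ 0.530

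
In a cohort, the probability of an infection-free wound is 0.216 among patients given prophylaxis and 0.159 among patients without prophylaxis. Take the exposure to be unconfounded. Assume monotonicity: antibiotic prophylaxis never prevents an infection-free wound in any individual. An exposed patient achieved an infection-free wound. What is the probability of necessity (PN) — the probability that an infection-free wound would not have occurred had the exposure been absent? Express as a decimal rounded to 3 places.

Let p₁ = 0.216, p₀ = 0.159.
Under exogeneity and monotonicity, PN = (p₁ − p₀) / p₁.
PN = (0.216 − 0.159) / 0.216 = 0.057 / 0.216 ≈ 0.2639

PN ≈ 0.264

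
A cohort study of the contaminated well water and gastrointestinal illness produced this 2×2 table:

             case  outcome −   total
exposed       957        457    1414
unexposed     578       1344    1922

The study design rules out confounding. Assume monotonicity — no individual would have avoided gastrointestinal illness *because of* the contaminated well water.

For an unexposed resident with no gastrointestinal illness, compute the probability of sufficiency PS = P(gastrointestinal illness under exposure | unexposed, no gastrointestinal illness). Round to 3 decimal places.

PS ≈ 0.538

p₁ = P(outcome | exposed) = 957/1414 = 0.6768
p₀ = P(outcome | unexposed) = 578/1922 = 0.30073
Under exogeneity and monotonicity, PS = (p₁ − p₀)/(1 − p₀).
PS = (0.6768 − 0.30073) / 0.69927 ≈ 0.5378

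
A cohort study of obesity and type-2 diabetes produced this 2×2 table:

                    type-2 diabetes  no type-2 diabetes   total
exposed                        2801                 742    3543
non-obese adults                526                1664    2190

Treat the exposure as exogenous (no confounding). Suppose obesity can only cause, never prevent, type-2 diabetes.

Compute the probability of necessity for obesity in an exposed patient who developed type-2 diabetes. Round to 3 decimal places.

p₁ = P(outcome | exposed) = 2801/3543 = 0.79057
p₀ = P(outcome | unexposed) = 526/2190 = 0.24018
Under exogeneity and monotonicity, PN = (p₁ − p₀)/p₁.
PN = (0.79057 − 0.24018) / 0.79057 ≈ 0.6962

PN ≈ 0.696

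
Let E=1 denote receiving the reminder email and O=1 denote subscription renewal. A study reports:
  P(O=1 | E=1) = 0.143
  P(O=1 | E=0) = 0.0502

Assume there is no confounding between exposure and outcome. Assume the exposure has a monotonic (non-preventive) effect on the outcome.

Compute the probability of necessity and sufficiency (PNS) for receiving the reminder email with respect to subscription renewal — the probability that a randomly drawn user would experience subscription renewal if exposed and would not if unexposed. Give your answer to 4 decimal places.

Let p₁ = 0.143, p₀ = 0.0502.
Under exogeneity and monotonicity, PNS = p₁ − p₀.
PNS = 0.143 − 0.0502 = 0.0928

PNS ≈ 0.0928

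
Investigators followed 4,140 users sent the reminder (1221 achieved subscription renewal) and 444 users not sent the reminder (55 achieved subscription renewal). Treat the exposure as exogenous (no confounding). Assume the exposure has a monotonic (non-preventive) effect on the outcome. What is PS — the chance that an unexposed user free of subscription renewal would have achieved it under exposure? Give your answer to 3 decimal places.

PS ≈ 0.195

p₁ = P(outcome | exposed) = 1221/4140 = 0.29493
p₀ = P(outcome | unexposed) = 55/444 = 0.12387
Under exogeneity and monotonicity, PS = (p₁ − p₀) / (1 − p₀).
PS = (0.29493 − 0.12387) / (1 − 0.12387) = 0.17105 / 0.87613 ≈ 0.1952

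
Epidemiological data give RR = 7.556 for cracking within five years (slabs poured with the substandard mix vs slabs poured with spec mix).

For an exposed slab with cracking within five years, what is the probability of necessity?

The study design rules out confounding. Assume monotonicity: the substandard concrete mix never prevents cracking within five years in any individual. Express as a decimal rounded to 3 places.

Under exogeneity and monotonicity, PN = (RR − 1) / RR = 1 − 1/RR.
PN = (7.556 − 1) / 7.556 = 6.556 / 7.556 ≈ 0.8677

PN ≈ 0.868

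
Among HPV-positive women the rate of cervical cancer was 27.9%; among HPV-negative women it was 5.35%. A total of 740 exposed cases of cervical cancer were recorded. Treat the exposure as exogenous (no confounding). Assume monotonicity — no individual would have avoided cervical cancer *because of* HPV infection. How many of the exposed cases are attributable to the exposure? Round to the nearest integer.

about 598 cases

p₁ = 0.279, p₀ = 0.0535.
PN = (p₁ − p₀)/p₁ = (0.279 − 0.0535) / 0.279 ≈ 0.80824.
Attributable cases ≈ PN × (exposed cases) = 0.80824 × 740 ≈ 598.10.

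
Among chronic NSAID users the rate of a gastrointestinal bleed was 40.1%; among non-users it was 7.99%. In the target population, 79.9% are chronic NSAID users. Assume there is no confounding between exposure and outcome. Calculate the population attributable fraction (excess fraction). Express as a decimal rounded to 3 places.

PAF ≈ 0.763

p₁ = 0.401, p₀ = 0.0799.
Overall risk P(Y=1) = π·p₁ + (1−π)·p₀ = 0.799×0.401 + 0.201×0.0799 = 0.33646.
Under exogeneity, PAF = [P(Y=1) − p₀] / P(Y=1).
PAF = (0.33646 − 0.0799) / 0.33646 ≈ 0.7625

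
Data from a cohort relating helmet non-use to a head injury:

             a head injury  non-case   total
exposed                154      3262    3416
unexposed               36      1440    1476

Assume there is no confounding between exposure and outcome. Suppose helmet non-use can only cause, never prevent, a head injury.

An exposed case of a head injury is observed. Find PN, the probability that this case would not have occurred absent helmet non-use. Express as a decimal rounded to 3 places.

PN ≈ 0.459

p₁ = P(outcome | exposed) = 154/3416 = 0.045082
p₀ = P(outcome | unexposed) = 36/1476 = 0.02439
Under exogeneity and monotonicity, PN = (p₁ − p₀)/p₁.
PN = (0.045082 − 0.02439) / 0.045082 ≈ 0.4590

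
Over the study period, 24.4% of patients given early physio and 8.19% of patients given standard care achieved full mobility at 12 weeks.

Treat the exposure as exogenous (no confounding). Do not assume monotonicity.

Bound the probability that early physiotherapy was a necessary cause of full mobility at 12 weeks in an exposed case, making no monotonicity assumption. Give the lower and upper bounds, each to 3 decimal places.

p₁ = 0.244, p₀ = 0.0819.
Under exogeneity alone the bounds on PN are max{0,(p₁−p₀)/p₁} ≤ PN ≤ min{1,(1−p₀)/p₁}.
  lower = (p₁ − p₀)/p₁ = 0.1621 / 0.244 ≈ 0.6643
  upper = min{1, (1 − p₀)/p₁} = 0.9181 / 0.244 ≈ 3.7627 → capped at 1

0.664 ≤ PN ≤ 1.000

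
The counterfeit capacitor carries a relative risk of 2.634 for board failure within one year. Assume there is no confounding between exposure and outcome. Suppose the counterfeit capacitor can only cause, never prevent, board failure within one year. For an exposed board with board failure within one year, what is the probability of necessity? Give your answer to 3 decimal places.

PN ≈ 0.620

Under exogeneity and monotonicity, PN = (RR − 1) / RR = 1 − 1/RR.
PN = (2.634 − 1) / 2.634 = 1.634 / 2.634 ≈ 0.6203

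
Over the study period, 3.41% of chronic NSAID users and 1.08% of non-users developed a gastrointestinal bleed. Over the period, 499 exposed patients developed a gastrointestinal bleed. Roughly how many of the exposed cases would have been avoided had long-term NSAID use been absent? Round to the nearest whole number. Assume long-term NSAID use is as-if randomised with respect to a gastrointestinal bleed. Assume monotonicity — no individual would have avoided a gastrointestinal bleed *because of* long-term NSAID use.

p₁ = 0.0341, p₀ = 0.0108.
PN = (p₁ − p₀)/p₁ = (0.0341 − 0.0108) / 0.0341 ≈ 0.68328.
Attributable cases ≈ PN × (exposed cases) = 0.68328 × 499 ≈ 340.96.

about 341 cases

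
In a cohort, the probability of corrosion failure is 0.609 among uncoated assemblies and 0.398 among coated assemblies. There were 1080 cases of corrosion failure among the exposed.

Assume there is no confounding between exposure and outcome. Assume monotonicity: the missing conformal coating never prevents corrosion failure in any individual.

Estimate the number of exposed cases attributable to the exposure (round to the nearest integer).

Let p₁ = 0.609, p₀ = 0.398.
PN = (p₁ − p₀)/p₁ = (0.609 − 0.398) / 0.609 ≈ 0.34647.
Attributable cases ≈ PN × (exposed cases) = 0.34647 × 1080 ≈ 374.19.

about 374 cases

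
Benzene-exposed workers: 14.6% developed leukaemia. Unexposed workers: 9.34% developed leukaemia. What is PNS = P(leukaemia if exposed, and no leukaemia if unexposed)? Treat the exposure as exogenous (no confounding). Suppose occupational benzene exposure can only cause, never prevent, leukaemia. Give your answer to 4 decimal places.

PNS ≈ 0.0526

p₁ = 0.146, p₀ = 0.0934.
Under exogeneity and monotonicity, PNS = p₁ − p₀.
PNS = 0.146 − 0.0934 = 0.0526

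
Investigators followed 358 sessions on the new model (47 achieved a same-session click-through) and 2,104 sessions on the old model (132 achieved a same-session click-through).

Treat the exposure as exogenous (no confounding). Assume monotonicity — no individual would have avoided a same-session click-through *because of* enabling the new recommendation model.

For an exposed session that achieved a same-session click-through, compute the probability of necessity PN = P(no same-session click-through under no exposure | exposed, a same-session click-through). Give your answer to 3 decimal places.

PN ≈ 0.522

p₁ = P(outcome | exposed) = 47/358 = 0.13128
p₀ = P(outcome | unexposed) = 132/2104 = 0.062738
Under exogeneity and monotonicity, PN = (p₁ − p₀) / p₁.
PN = (0.13128 − 0.062738) / 0.13128 = 0.068547 / 0.13128 ≈ 0.5221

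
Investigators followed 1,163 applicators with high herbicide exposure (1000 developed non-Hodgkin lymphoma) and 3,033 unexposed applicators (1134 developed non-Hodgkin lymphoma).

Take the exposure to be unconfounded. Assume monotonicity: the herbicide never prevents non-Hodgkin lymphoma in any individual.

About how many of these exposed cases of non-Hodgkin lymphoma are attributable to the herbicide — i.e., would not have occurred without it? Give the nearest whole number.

p₁ = P(outcome | exposed) = 1000/1163 = 0.85985
p₀ = P(outcome | unexposed) = 1134/3033 = 0.37389
PN = (p₁ − p₀)/p₁ = (0.85985 − 0.37389) / 0.85985 ≈ 0.56517.
Attributable cases ≈ PN × (exposed cases) = 0.56517 × 1000 ≈ 565.17.

about 565 cases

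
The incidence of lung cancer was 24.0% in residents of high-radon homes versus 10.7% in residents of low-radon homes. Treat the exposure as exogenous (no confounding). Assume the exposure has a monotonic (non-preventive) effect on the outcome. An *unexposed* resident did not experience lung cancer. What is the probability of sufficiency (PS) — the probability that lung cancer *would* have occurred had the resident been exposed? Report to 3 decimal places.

PS ≈ 0.149

p₁ = 0.24, p₀ = 0.107.
Under exogeneity and monotonicity, PS = (p₁ − p₀) / (1 − p₀).
PS = (0.24 − 0.107) / (1 − 0.107) = 0.133 / 0.893 ≈ 0.1489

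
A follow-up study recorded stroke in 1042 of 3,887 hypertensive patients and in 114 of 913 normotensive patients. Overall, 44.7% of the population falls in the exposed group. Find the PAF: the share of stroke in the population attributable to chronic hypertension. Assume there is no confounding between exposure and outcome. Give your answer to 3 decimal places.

PAF ≈ 0.339

p₁ = P(outcome | exposed) = 1042/3887 = 0.26807
p₀ = P(outcome | unexposed) = 114/913 = 0.12486
Overall risk P(Y=1) = π·p₁ + (1−π)·p₀ = 0.447×0.26807 + 0.553×0.12486 = 0.18888.
Under exogeneity, PAF = [P(Y=1) − p₀] / P(Y=1).
PAF = (0.18888 − 0.12486) / 0.18888 ≈ 0.3389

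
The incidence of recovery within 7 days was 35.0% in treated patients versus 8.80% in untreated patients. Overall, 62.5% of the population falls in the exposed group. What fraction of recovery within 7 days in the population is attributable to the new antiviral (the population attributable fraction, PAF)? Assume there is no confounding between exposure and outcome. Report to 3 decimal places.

PAF ≈ 0.650

p₁ = 0.35, p₀ = 0.088.
Overall risk P(Y=1) = π·p₁ + (1−π)·p₀ = 0.625×0.35 + 0.375×0.088 = 0.25175.
Under exogeneity, PAF = [P(Y=1) − p₀] / P(Y=1).
PAF = (0.25175 − 0.088) / 0.25175 ≈ 0.6504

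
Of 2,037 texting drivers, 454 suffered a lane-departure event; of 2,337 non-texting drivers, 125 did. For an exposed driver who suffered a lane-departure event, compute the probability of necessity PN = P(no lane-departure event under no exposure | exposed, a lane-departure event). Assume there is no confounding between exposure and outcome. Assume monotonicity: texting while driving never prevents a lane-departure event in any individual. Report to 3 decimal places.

p₁ = P(outcome | exposed) = 454/2037 = 0.22288
p₀ = P(outcome | unexposed) = 125/2337 = 0.053487
Under exogeneity and monotonicity, PN = (p₁ − p₀) / p₁.
PN = (0.22288 − 0.053487) / 0.22288 = 0.16939 / 0.22288 ≈ 0.7600

PN ≈ 0.760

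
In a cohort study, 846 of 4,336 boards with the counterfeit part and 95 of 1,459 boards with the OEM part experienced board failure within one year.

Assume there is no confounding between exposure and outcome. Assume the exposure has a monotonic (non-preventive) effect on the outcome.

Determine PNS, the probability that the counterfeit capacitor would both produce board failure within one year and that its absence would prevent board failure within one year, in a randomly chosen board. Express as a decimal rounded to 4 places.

PNS ≈ 0.1300

p₁ = P(outcome | exposed) = 846/4336 = 0.19511
p₀ = P(outcome | unexposed) = 95/1459 = 0.065113
Under exogeneity and monotonicity, PNS = p₁ − p₀.
PNS = 0.19511 − 0.065113 = 0.13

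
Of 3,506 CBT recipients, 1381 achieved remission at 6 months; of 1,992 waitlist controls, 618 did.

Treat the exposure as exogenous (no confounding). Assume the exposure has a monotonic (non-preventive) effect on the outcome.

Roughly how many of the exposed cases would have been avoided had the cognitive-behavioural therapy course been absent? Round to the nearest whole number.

p₁ = P(outcome | exposed) = 1381/3506 = 0.3939
p₀ = P(outcome | unexposed) = 618/1992 = 0.31024
PN = (p₁ − p₀)/p₁ = (0.3939 − 0.31024) / 0.3939 ≈ 0.21238.
Attributable cases ≈ PN × (exposed cases) = 0.21238 × 1381 ≈ 293.30.

about 293 cases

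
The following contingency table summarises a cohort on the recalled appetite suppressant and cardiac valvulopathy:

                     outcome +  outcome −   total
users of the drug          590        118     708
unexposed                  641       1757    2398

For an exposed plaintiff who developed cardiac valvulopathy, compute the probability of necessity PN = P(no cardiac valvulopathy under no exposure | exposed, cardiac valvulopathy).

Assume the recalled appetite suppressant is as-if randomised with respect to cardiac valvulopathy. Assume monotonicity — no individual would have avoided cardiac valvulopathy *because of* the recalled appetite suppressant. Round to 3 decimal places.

PN ≈ 0.679

p₁ = P(outcome | exposed) = 590/708 = 0.83333
p₀ = P(outcome | unexposed) = 641/2398 = 0.26731
Under exogeneity and monotonicity, PN = (p₁ − p₀)/p₁.
PN = (0.83333 − 0.26731) / 0.83333 ≈ 0.6792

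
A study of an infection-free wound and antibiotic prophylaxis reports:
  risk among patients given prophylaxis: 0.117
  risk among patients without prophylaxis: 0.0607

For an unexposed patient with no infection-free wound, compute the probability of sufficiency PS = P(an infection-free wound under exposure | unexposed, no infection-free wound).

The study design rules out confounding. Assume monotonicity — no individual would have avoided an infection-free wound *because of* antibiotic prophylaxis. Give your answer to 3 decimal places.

PS ≈ 0.060

Let p₁ = 0.117, p₀ = 0.0607.
Under exogeneity and monotonicity, PS = (p₁ − p₀) / (1 − p₀).
PS = (0.117 − 0.0607) / (1 − 0.0607) = 0.0563 / 0.9393 ≈ 0.0599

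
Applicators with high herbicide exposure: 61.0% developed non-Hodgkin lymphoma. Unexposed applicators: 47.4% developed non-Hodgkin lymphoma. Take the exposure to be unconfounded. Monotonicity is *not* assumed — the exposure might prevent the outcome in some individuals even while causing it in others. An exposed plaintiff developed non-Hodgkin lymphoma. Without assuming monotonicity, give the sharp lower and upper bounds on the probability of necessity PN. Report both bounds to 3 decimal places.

0.223 ≤ PN ≤ 0.862

p₁ = 0.61, p₀ = 0.474.
Under exogeneity alone the bounds on PN are max{0,(p₁−p₀)/p₁} ≤ PN ≤ min{1,(1−p₀)/p₁}.
  lower = (p₁ − p₀)/p₁ = 0.136 / 0.61 ≈ 0.2230
  upper = min{1, (1 − p₀)/p₁} = 0.526 / 0.61 ≈ 0.8623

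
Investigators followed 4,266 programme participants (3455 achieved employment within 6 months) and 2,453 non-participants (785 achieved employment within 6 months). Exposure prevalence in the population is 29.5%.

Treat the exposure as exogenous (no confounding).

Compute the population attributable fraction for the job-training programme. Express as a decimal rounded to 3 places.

PAF ≈ 0.311

p₁ = P(outcome | exposed) = 3455/4266 = 0.80989
p₀ = P(outcome | unexposed) = 785/2453 = 0.32002
Overall risk P(Y=1) = π·p₁ + (1−π)·p₀ = 0.295×0.80989 + 0.705×0.32002 = 0.46453.
Under exogeneity, PAF = [P(Y=1) − p₀] / P(Y=1).
PAF = (0.46453 − 0.32002) / 0.46453 ≈ 0.3111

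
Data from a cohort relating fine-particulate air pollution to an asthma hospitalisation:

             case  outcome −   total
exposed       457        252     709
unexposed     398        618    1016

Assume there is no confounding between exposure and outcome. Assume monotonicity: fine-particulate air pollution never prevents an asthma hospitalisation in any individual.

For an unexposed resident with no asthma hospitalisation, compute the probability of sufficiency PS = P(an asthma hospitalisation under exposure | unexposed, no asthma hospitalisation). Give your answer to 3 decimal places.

p₁ = P(outcome | exposed) = 457/709 = 0.64457
p₀ = P(outcome | unexposed) = 398/1016 = 0.39173
Under exogeneity and monotonicity, PS = (p₁ − p₀)/(1 − p₀).
PS = (0.64457 − 0.39173) / 0.60827 ≈ 0.4157

PS ≈ 0.416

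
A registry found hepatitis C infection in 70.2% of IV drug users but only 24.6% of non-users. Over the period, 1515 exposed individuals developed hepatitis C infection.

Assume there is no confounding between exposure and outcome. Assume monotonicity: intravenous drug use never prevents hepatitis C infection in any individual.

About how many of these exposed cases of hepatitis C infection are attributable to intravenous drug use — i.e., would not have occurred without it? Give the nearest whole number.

about 984 cases

p₁ = 0.702, p₀ = 0.246.
PN = (p₁ − p₀)/p₁ = (0.702 − 0.246) / 0.702 ≈ 0.64957.
Attributable cases ≈ PN × (exposed cases) = 0.64957 × 1515 ≈ 984.10.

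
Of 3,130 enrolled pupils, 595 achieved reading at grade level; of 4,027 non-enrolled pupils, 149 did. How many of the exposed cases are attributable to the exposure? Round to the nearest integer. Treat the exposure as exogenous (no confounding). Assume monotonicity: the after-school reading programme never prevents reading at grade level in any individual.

about 479 cases

p₁ = P(outcome | exposed) = 595/3130 = 0.1901
p₀ = P(outcome | unexposed) = 149/4027 = 0.037
PN = (p₁ − p₀)/p₁ = (0.1901 − 0.037) / 0.1901 ≈ 0.80536.
Attributable cases ≈ PN × (exposed cases) = 0.80536 × 595 ≈ 479.19.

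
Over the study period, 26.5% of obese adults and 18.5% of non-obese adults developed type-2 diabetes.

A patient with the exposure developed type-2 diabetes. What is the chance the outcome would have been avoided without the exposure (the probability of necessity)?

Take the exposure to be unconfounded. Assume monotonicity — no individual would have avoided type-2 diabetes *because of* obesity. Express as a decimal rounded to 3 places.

PN ≈ 0.302

p₁ = 0.265, p₀ = 0.185.
Under exogeneity and monotonicity, PN = (p₁ − p₀) / p₁.
PN = (0.265 − 0.185) / 0.265 = 0.08 / 0.265 ≈ 0.3019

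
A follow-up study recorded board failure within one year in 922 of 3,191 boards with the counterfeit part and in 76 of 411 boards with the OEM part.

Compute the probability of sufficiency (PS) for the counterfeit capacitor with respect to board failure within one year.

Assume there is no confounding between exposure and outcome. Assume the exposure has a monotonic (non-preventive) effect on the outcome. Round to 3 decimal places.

PS ≈ 0.128

p₁ = P(outcome | exposed) = 922/3191 = 0.28894
p₀ = P(outcome | unexposed) = 76/411 = 0.18491
Under exogeneity and monotonicity, PS = (p₁ − p₀) / (1 − p₀).
PS = (0.28894 − 0.18491) / (1 − 0.18491) = 0.10402 / 0.81509 ≈ 0.1276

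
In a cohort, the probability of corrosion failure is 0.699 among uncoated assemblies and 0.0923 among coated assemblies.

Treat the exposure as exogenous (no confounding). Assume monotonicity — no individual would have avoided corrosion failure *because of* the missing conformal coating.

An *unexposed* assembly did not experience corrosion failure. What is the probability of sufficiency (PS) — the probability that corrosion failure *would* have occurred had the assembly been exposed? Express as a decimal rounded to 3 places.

Let p₁ = 0.699, p₀ = 0.0923.
Under exogeneity and monotonicity, PS = (p₁ − p₀) / (1 − p₀).
PS = (0.699 − 0.0923) / (1 − 0.0923) = 0.6067 / 0.9077 ≈ 0.6684

PS ≈ 0.668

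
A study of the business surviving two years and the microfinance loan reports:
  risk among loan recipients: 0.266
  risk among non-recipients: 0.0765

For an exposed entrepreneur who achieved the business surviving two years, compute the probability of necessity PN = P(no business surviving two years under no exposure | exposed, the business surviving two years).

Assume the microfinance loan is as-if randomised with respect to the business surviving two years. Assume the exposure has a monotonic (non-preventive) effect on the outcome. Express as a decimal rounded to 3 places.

Let p₁ = 0.266, p₀ = 0.0765.
Under exogeneity and monotonicity, PN = (p₁ − p₀) / p₁.
PN = (0.266 − 0.0765) / 0.266 = 0.1895 / 0.266 ≈ 0.7124

PN ≈ 0.712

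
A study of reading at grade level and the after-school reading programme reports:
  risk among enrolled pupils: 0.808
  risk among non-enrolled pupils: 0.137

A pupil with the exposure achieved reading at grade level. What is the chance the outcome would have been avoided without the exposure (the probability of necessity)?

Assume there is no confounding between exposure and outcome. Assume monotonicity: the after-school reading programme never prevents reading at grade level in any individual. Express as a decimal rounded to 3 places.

PN ≈ 0.830

Let p₁ = 0.808, p₀ = 0.137.
Under exogeneity and monotonicity, PN = (p₁ − p₀) / p₁.
PN = (0.808 − 0.137) / 0.808 = 0.671 / 0.808 ≈ 0.8304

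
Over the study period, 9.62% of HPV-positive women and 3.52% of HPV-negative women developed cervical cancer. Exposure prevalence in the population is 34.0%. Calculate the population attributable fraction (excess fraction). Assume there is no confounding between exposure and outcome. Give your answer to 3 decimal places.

p₁ = 0.0962, p₀ = 0.0352.
Overall risk P(Y=1) = π·p₁ + (1−π)·p₀ = 0.34×0.0962 + 0.66×0.0352 = 0.05594.
Under exogeneity, PAF = [P(Y=1) − p₀] / P(Y=1).
PAF = (0.05594 − 0.0352) / 0.05594 ≈ 0.3708

PAF ≈ 0.371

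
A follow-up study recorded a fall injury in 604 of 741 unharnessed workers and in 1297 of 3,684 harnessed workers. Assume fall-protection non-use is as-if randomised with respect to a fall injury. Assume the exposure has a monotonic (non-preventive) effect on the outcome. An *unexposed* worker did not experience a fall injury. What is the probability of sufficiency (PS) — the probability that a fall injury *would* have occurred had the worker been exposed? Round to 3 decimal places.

p₁ = P(outcome | exposed) = 604/741 = 0.81511
p₀ = P(outcome | unexposed) = 1297/3684 = 0.35206
Under exogeneity and monotonicity, PS = (p₁ − p₀) / (1 − p₀).
PS = (0.81511 − 0.35206) / (1 − 0.35206) = 0.46305 / 0.64794 ≈ 0.7147

PS ≈ 0.715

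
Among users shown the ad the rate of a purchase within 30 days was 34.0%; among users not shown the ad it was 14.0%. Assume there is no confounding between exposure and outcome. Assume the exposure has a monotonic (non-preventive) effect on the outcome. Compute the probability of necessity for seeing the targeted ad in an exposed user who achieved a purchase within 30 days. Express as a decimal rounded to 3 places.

PN ≈ 0.588

p₁ = 0.34, p₀ = 0.14.
Under exogeneity and monotonicity, PN = (p₁ − p₀) / p₁.
PN = (0.34 − 0.14) / 0.34 = 0.2 / 0.34 ≈ 0.5882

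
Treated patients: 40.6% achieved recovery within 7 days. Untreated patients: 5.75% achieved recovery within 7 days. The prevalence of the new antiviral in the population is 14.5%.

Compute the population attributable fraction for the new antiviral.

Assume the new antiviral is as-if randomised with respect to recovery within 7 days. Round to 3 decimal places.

p₁ = 0.406, p₀ = 0.0575.
Overall risk P(Y=1) = π·p₁ + (1−π)·p₀ = 0.145×0.406 + 0.855×0.0575 = 0.10803.
Under exogeneity, PAF = [P(Y=1) − p₀] / P(Y=1).
PAF = (0.10803 − 0.0575) / 0.10803 ≈ 0.4678

PAF ≈ 0.468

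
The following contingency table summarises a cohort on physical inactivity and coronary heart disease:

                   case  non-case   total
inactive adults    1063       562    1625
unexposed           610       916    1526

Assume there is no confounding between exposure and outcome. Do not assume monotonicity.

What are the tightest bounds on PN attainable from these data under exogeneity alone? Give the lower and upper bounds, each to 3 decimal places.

p₁ = P(outcome | exposed) = 1063/1625 = 0.65415
p₀ = P(outcome | unexposed) = 610/1526 = 0.39974
Under exogeneity alone the bounds on PN are max{0,(p₁−p₀)/p₁} ≤ PN ≤ min{1,(1−p₀)/p₁}.
  lower = (p₁ − p₀)/p₁ = 0.25442 / 0.65415 ≈ 0.3889
  upper = min{1, (1 − p₀)/p₁} = 0.60026 / 0.65415 ≈ 0.9176

0.389 ≤ PN ≤ 0.918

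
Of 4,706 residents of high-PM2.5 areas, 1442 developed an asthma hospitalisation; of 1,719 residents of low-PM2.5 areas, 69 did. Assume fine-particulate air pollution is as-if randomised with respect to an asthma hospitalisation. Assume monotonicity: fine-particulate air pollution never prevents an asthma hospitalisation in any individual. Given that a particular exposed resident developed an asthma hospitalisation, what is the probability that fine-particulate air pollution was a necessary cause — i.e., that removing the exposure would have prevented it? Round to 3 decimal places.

p₁ = P(outcome | exposed) = 1442/4706 = 0.30642
p₀ = P(outcome | unexposed) = 69/1719 = 0.04014
Under exogeneity and monotonicity, PN = (p₁ − p₀) / p₁.
PN = (0.30642 − 0.04014) / 0.30642 = 0.26628 / 0.30642 ≈ 0.8690

PN ≈ 0.869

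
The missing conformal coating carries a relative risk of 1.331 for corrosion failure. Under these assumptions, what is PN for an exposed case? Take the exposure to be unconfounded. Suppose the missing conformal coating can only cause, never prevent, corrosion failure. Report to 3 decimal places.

PN ≈ 0.249

Under exogeneity and monotonicity, PN = (RR − 1) / RR = 1 − 1/RR.
PN = (1.331 − 1) / 1.331 = 0.331 / 1.331 ≈ 0.2487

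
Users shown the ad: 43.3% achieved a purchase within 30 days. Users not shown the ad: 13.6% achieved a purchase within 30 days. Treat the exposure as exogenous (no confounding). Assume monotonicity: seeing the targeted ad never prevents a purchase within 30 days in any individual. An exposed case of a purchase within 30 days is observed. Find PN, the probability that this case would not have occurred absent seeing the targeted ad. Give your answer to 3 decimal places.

p₁ = 0.433, p₀ = 0.136.
Under exogeneity and monotonicity, PN = (p₁ − p₀) / p₁.
PN = (0.433 − 0.136) / 0.433 = 0.297 / 0.433 ≈ 0.6859

PN ≈ 0.686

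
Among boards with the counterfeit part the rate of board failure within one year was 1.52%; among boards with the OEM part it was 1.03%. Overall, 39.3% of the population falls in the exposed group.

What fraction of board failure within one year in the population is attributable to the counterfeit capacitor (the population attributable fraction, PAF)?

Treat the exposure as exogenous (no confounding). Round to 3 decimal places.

PAF ≈ 0.158

p₁ = 0.0152, p₀ = 0.0103.
Overall risk P(Y=1) = π·p₁ + (1−π)·p₀ = 0.393×0.0152 + 0.607×0.0103 = 0.012226.
Under exogeneity, PAF = [P(Y=1) − p₀] / P(Y=1).
PAF = (0.012226 − 0.0103) / 0.012226 ≈ 0.1575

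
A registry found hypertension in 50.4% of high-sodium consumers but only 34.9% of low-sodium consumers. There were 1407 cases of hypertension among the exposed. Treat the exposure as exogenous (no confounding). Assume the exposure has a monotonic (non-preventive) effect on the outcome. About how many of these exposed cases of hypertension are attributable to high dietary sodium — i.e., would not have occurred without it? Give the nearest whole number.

about 433 cases

p₁ = 0.504, p₀ = 0.349.
PN = (p₁ − p₀)/p₁ = (0.504 − 0.349) / 0.504 ≈ 0.30754.
Attributable cases ≈ PN × (exposed cases) = 0.30754 × 1407 ≈ 432.71.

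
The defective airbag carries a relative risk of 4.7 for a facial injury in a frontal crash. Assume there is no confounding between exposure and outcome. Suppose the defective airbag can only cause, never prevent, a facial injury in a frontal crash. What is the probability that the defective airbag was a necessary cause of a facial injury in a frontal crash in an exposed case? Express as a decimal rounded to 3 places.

Under exogeneity and monotonicity, PN = (RR − 1) / RR = 1 − 1/RR.
PN = (4.7 − 1) / 4.7 = 3.7 / 4.7 ≈ 0.7872

PN ≈ 0.787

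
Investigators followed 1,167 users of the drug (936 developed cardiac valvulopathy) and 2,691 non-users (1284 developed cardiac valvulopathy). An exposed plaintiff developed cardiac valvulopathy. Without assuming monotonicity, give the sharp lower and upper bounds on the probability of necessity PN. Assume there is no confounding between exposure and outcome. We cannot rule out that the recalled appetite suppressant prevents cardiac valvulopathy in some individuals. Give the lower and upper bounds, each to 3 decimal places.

0.405 ≤ PN ≤ 0.652

p₁ = P(outcome | exposed) = 936/1167 = 0.80206
p₀ = P(outcome | unexposed) = 1284/2691 = 0.47715
Under exogeneity alone the bounds on PN are max{0,(p₁−p₀)/p₁} ≤ PN ≤ min{1,(1−p₀)/p₁}.
  lower = (p₁ − p₀)/p₁ = 0.32491 / 0.80206 ≈ 0.4051
  upper = min{1, (1 − p₀)/p₁} = 0.52285 / 0.80206 ≈ 0.6519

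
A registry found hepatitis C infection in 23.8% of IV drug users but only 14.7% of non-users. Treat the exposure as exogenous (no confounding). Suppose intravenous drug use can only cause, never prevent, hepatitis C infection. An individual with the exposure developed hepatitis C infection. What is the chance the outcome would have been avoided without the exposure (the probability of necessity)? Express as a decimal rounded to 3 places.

p₁ = 0.238, p₀ = 0.147.
Under exogeneity and monotonicity, PN = (p₁ − p₀) / p₁.
PN = (0.238 − 0.147) / 0.238 = 0.091 / 0.238 ≈ 0.3824

PN ≈ 0.382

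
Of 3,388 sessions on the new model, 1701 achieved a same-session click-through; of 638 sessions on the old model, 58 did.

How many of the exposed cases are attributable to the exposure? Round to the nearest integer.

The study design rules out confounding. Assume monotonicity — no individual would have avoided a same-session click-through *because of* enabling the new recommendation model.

p₁ = P(outcome | exposed) = 1701/3388 = 0.50207
p₀ = P(outcome | unexposed) = 58/638 = 0.090909
PN = (p₁ − p₀)/p₁ = (0.50207 − 0.090909) / 0.50207 ≈ 0.81893.
Attributable cases ≈ PN × (exposed cases) = 0.81893 × 1701 ≈ 1393.00.

about 1393 cases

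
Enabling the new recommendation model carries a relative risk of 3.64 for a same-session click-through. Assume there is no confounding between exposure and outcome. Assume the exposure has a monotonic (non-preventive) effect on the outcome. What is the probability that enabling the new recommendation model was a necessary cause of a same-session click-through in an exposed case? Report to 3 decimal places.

Under exogeneity and monotonicity, PN = (RR − 1) / RR = 1 − 1/RR.
PN = (3.64 − 1) / 3.64 = 2.64 / 3.64 ≈ 0.7253

PN ≈ 0.725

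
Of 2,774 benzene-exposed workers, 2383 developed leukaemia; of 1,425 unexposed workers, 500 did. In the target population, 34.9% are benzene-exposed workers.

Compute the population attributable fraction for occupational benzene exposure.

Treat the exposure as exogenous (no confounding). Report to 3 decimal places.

PAF ≈ 0.336

p₁ = P(outcome | exposed) = 2383/2774 = 0.85905
p₀ = P(outcome | unexposed) = 500/1425 = 0.35088
Overall risk P(Y=1) = π·p₁ + (1−π)·p₀ = 0.349×0.85905 + 0.651×0.35088 = 0.52823.
Under exogeneity, PAF = [P(Y=1) − p₀] / P(Y=1).
PAF = (0.52823 − 0.35088) / 0.52823 ≈ 0.3357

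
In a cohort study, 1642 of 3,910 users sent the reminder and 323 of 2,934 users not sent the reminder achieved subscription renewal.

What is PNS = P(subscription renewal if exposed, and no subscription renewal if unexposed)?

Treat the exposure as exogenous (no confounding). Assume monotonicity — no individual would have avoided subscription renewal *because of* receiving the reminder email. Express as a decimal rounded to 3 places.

p₁ = P(outcome | exposed) = 1642/3910 = 0.41995
p₀ = P(outcome | unexposed) = 323/2934 = 0.11009
Under exogeneity and monotonicity, PNS = p₁ − p₀.
PNS = 0.41995 − 0.11009 = 0.30986

PNS ≈ 0.310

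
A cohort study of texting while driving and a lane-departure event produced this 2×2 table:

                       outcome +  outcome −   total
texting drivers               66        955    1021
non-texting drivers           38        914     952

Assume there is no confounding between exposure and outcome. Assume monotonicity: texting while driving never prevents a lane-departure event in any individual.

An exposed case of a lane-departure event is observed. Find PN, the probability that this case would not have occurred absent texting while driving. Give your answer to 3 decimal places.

p₁ = P(outcome | exposed) = 66/1021 = 0.064643
p₀ = P(outcome | unexposed) = 38/952 = 0.039916
Under exogeneity and monotonicity, PN = (p₁ − p₀)/p₁.
PN = (0.064643 − 0.039916) / 0.064643 ≈ 0.3825

PN ≈ 0.383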